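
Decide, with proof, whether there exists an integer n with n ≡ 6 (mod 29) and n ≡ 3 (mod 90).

n = 93

Since 29 and 90 share no common factor, CRT says the pair of congruences has a solution (unique mod 2610).
Any solution of the first congruence is n = 6 + 29t; substituting into the second, 29t ≡ 3 − 6 ≡ 87 (mod 90).
Invert 29 mod 90 by the Euclidean algorithm: 90 = 3·29 + 3, 29 = 9·3 + 2, 3 = 1·2 + 1, 2 = 2·1 + 0; back-substituting, 1 = 3 − 1·2 = 3 − (29 − 9·3) = −29 + 10·3 = −29 + 10·(90 − 3·29) = 10·90 − 31·29. Hence 29·(-31) ≡ 1, so 29⁻¹ ≡ -31 ≡ 59 (mod 90).
Multiplying by 59: t ≡ 59·87 = 5133 ≡ 3 (mod 90).
Taking t = 3 gives n = 6 + 29·3 = 93.
Verify: 93 = 3·29 + 6 and 93 = 1·90 + 3. ✓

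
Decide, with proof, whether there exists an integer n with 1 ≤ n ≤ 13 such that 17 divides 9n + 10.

There is no such integer n in that range.

The values of 9n + 10 for n = 1, 2, …, 13 are 19, 28, 37, 46, 55, 64, 73, 82, 91, 100, 109, 118, 127; reduced mod 17 these are 2, 11, 3, 12, 4, 13, 5, 14, 6, 15, 7, 16, 8.
Since 0 is absent from this list, 17 ∤ 9n + 10 for every n with 1 ≤ n ≤ 13.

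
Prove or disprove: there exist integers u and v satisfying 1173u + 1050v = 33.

Since gcd(1173, 1050) = 3 and 33 = 3·11, Bézout's identity guarantees a solution.
Dividing through by 3 reduces the equation to 391u + 350v = 11.
Run the Euclidean algorithm on 391 and 350: 391 = 1·350 + 41, 350 = 8·41 + 22, 41 = 1·22 + 19, 22 = 1·19 + 3, 19 = 6·3 + 1, 3 = 3·1 + 0.
Unwinding: 1 = 19 − 6·3 = 19 − 6·(22 − 1·19) = −6·22 + 7·19 = −6·22 + 7·(41 − 1·22) = 7·41 − 13·22 = 7·41 − 13·(350 − 8·41) = −13·350 + 111·41 = −13·350 + 111·(391 − 1·350) = 111·391 − 124·350, i.e. 391·111 + 350·(-124) = 1.
Scaling by 11 gives the particular solution (u, v) = (1221, -1364).
Shifting by a multiple of (350, −391) keeps it a solution: u = 1221 − 3·350 = 171, v = -1364 + 3·391 = -191.
Indeed 1173·171 + 1050·(-191) = 200583 − 200550 = 33.

u = 171, v = -191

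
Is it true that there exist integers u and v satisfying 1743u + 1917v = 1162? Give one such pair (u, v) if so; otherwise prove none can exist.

There are no such integers.

Any value of 1743u + 1917v is a multiple of gcd(1743, 1917) = 3.
But 1162 = 3·387 + 1, so 3 ∤ 1162.
So the equation is unsolvable over ℤ.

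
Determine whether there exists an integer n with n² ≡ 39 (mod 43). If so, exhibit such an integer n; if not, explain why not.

43 is prime, so by Euler's criterion 39 is a square mod 43 iff 39^((43−1)/2) = 39^21 ≡ 1 (mod 43).
Squaring successively (mod 43): 39^2 = 1521 ≡ 16; 39^4 ≡ 16² = 256 ≡ 41; 39^8 ≡ 41² = 1681 ≡ 4; 39^16 ≡ 4² = 16 ≡ 16.
Since 21 = 16 + 4 + 1, 39^21 ≡ 16 · 41 · 39; multiplying out mod 43: 16·41 = 656 ≡ 11, then 11·39 = 429 ≡ 42. Thus 39^21 ≡ 42 ≡ −1 (mod 43).
By Euler's criterion 39 is a quadratic non-residue mod 43: no n satisfies n² ≡ 39 (mod 43).

There is no such integer.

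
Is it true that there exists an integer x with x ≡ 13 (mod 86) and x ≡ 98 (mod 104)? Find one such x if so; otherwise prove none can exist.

gcd(86, 104) = 2. If x ≡ 13 (mod 86) and x ≡ 98 (mod 104), then x ≡ 13 (mod 2) and x ≡ 98 (mod 2).
But 13 mod 2 = 1 while 98 mod 2 = 0, a contradiction.
So no integer satisfies both congruences.

No, no such integer exists.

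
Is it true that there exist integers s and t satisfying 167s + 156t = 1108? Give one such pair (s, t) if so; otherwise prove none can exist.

s = 44, t = -40

167 and 156 are coprime, so 167s + 156t ranges over all of ℤ.
Euclidean algorithm: 167 = 1·156 + 11, 156 = 14·11 + 2, 11 = 5·2 + 1, 2 = 2·1 + 0.
Working back up the chain: 1 = 11 − 5·2 = 11 − 5·(156 − 14·11) = −5·156 + 71·11 = −5·156 + 71·(167 − 1·156) = 71·167 − 76·156. So 167·71 + 156·(-76) = 1.
Times 1108: 167·78668 + 156·(-84208) = 1108, so (78668, -84208) solves it.
Shifting by a multiple of (156, −167) keeps it a solution: s = 78668 − 504·156 = 44, t = -84208 + 504·167 = -40.
Check: 167·44 + 156·(-40) = 7348 − 6240 = 1108. ✓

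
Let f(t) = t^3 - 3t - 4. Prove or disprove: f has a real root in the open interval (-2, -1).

The endpoint values f(-2) = -6 and f(-1) = -2 are both negative. Claim: f(t) < 0 for every t in (-2, -1).
Substitute t = -1 − u, where 0 < u < 1 on the interval. Expanding, f(-1 − u) = -u^3 - 3u^2 - 2.
The nonzero coefficients here are all negative, so for u > 0 every term is negative (or zero), and the constant term -2 is strictly negative.
Therefore f(t) < 0 throughout (-2, -1), and f has no zero there.

f has no root in that interval.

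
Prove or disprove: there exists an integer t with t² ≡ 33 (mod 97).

Take t = 79. Then 79² = 6241 = 64·97 + 33, so 79² ≡ 33 (mod 97).

t = 79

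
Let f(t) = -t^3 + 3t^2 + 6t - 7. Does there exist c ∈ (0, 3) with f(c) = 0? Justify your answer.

Yes, such a c exists.

f(0) = -7 and f(3) = 11, which have opposite signs.
As a polynomial, f is continuous on every closed interval.
The Intermediate Value Theorem then guarantees some c ∈ (0, 3) with f(c) = 0.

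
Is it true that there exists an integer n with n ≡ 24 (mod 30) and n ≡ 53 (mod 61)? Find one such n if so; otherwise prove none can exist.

n = 114

gcd(30, 61) = 1, so the Chinese Remainder Theorem guarantees exactly one residue class mod 1830 satisfying both.
Any solution of the first congruence is n = 24 + 30t; substituting into the second, 30t ≡ 53 − 24 ≡ 29 (mod 61).
Invert 30 mod 61 by the Euclidean algorithm: 61 = 2·30 + 1, 30 = 30·1 + 0; back-substituting, 1 = 61 − 2·30. Hence 30·(-2) ≡ 1, so 30⁻¹ ≡ -2 ≡ 59 (mod 61).
Multiplying by 59: t ≡ 59·29 = 1711 ≡ 3 (mod 61).
Taking t = 3 gives n = 24 + 30·3 = 114.
Verify: 114 = 3·30 + 24 and 114 = 1·61 + 53. ✓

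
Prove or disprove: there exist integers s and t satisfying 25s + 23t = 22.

s = 11, t = -11

Since gcd(25, 23) = 1, every integer is an integer combination of 25 and 23.
Euclidean algorithm: 25 = 1·23 + 2, 23 = 11·2 + 1, 2 = 2·1 + 0.
Working back up the chain: 1 = 23 − 11·2 = 23 − 11·(25 − 1·23) = −11·25 + 12·23. So 25·(-11) + 23·12 = 1.
Multiplying through by 22: s = (-11)·22 = -242, t = 12·22 = 264 is a solution.
Adding 11·23 to s and subtracting 11·25 from t gives the tidier solution (11, -11).
Indeed 25·11 + 23·(-11) = 275 − 253 = 22.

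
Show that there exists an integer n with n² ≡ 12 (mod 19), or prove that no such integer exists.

Squares mod 19 repeat after n = 9 (as (−n)² = n²); for n = 0..9 they are 0, 1, 4, 9, 16, 6, 17, 11, 7, 5.
So the quadratic residues mod 19 are {0, 1, 4, 5, 6, 7, 9, 11, 16, 17}, and 12 is not among them.
Therefore n² ≡ 12 (mod 19) has no solution.

No, no such integer exists.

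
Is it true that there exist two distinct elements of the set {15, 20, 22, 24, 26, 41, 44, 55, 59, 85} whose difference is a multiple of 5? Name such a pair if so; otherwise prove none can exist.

Yes: 15 and 20.

15 mod 5 = 0 and 20 mod 5 = 0, so 20 − 15 = 5 = 1·5.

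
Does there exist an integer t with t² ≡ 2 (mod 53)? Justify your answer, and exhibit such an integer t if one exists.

There is no such integer.

Apply Euler's criterion with the prime 53: 2 is a quadratic residue iff 2^26 ≡ 1 (mod 53), and a non-residue iff it is ≡ −1.
Repeated squaring mod 53: 2^2 = 4 ≡ 4; 2^4 ≡ 4² = 16 ≡ 16; 2^8 ≡ 16² = 256 ≡ 44; 2^16 ≡ 44² = 1936 ≡ 28.
Since 26 = 16 + 8 + 2, 2^26 ≡ 28 · 44 · 4; multiplying out mod 53: 28·44 = 1232 ≡ 13, then 13·4 = 52 ≡ 52. Thus 2^26 ≡ 52 ≡ −1 (mod 53).
By Euler's criterion 2 is a quadratic non-residue mod 53: no t satisfies t² ≡ 2 (mod 53).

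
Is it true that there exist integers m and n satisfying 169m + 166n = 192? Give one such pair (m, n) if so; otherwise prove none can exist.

Since gcd(169, 166) = 1, every integer is an integer combination of 169 and 166.
Euclidean algorithm: 169 = 1·166 + 3, 166 = 55·3 + 1, 3 = 3·1 + 0.
Back-substituting, 1 = 166 − 55·3 = 166 − 55·(169 − 1·166) = −55·169 + 56·166; that is, 169·(-55) + 166·56 = 1.
Times 192: 169·(-10560) + 166·10752 = 192, so (-10560, 10752) solves it.
Adding 64·166 to m and subtracting 64·169 from n gives the tidier solution (64, -64).
Indeed 169·64 + 166·(-64) = 10816 − 10624 = 192.

m = 64, n = -64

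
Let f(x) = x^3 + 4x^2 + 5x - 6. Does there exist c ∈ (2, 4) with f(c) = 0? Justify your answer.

The endpoint values f(2) = 28 and f(4) = 142 are both positive. Claim: f(x) > 0 for every x in (2, 4).
Substitute x = 2 + u, where 0 < u < 2 on the interval. Expanding, f(2 + u) = u^3 + 10u^2 + 33u + 28.
The nonzero coefficients here are all positive, so for u > 0 every term is positive (or zero), and the constant term 28 is strictly positive.
Therefore f(x) > 0 throughout (2, 4), and f has no zero there.

No such root exists.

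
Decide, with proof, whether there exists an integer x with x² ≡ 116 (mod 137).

No, no such integer exists.

Apply Euler's criterion with the prime 137: 116 is a quadratic residue iff 116^68 ≡ 1 (mod 137), and a non-residue iff it is ≡ −1.
Repeated squaring mod 137: 116^2 = 13456 ≡ 30; 116^4 ≡ 30² = 900 ≡ 78; 116^8 ≡ 78² = 6084 ≡ 56; 116^16 ≡ 56² = 3136 ≡ 122; 116^32 ≡ 122² = 14884 ≡ 88; 116^64 ≡ 88² = 7744 ≡ 72.
Since 68 = 64 + 4, 116^68 ≡ 72 · 78; multiplying out mod 137: 72·78 = 5616 ≡ 136. Thus 116^68 ≡ 136 ≡ −1 (mod 137).
By Euler's criterion 116 is a quadratic non-residue mod 137: no x satisfies x² ≡ 116 (mod 137).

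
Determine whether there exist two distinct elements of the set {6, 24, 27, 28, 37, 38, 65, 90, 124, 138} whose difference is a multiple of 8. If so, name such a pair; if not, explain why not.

6 and 38 are such a pair.

Both 6 and 38 leave remainder 6 on division by 8; their difference 32 = 4·8 is a multiple of 8.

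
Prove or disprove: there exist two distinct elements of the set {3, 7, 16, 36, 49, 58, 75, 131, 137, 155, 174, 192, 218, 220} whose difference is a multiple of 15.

No, no such pair exists.

Reduce each element modulo 15: 3↦3, 7↦7, 16↦1, 36↦6, 49↦4, 58↦13, 75↦0, 131↦11, 137↦2, 155↦5, 174↦9, 192↦12, 218↦8, 220↦10.
These 14 residues are pairwise different, hence no difference of two elements is divisible by 15.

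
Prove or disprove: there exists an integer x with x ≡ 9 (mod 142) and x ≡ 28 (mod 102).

Both moduli are multiples of 2 = gcd(142, 102), so any solution would satisfy x ≡ 9 and x ≡ 28 modulo 2 simultaneously.
But 9 mod 2 = 1 while 28 mod 2 = 0, a contradiction.
So no integer satisfies both congruences.

No, no such integer exists.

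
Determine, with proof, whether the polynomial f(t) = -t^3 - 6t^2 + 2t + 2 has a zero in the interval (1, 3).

The endpoint values f(1) = -3 and f(3) = -73 are both negative. Claim: f(t) < 0 for every t in (1, 3).
Shift to the endpoint 1: with t = 1 + u (0 < u < 2), one computes f(1 + u) = -u^3 - 9u^2 - 13u - 3.
All 4 nonzero coefficients of this polynomial in u are negative; hence for u > 0 the value is a sum of negative terms (the constant -3 among them).
Therefore f(t) < 0 throughout (1, 3), and f has no zero there.

No.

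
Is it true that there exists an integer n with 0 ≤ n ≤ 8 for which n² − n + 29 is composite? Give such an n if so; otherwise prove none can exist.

n = 3

At n = 3: 3² − 3 + 29 = 35 = 5·7, which is composite.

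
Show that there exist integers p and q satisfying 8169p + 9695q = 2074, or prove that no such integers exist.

There are no such integers.

Any value of 8169p + 9695q is a multiple of gcd(8169, 9695) = 7.
However 2074 leaves remainder 2 on division by 7.
Hence no integers p, q satisfy the equation.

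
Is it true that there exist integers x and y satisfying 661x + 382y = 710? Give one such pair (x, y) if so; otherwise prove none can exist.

x = 160, y = -275

661 and 382 are coprime, so 661x + 382y ranges over all of ℤ.
Run the Euclidean algorithm on 661 and 382: 661 = 1·382 + 279, 382 = 1·279 + 103, 279 = 2·103 + 73, 103 = 1·73 + 30, 73 = 2·30 + 13, 30 = 2·13 + 4, 13 = 3·4 + 1, 4 = 4·1 + 0.
Back-substituting, 1 = 13 − 3·4 = 13 − 3·(30 − 2·13) = −3·30 + 7·13 = −3·30 + 7·(73 − 2·30) = 7·73 − 17·30 = 7·73 − 17·(103 − 1·73) = −17·103 + 24·73 = −17·103 + 24·(279 − 2·103) = 24·279 − 65·103 = 24·279 − 65·(382 − 1·279) = −65·382 + 89·279 = −65·382 + 89·(661 − 1·382) = 89·661 − 154·382; that is, 661·89 + 382·(-154) = 1.
Times 710: 661·63190 + 382·(-109340) = 710, so (63190, -109340) solves it.
Shifting by a multiple of (382, −661) keeps it a solution: x = 63190 − 165·382 = 160, y = -109340 + 165·661 = -275.
Indeed 661·160 + 382·(-275) = 105760 − 105050 = 710.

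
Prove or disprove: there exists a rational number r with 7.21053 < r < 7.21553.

r = 101/14

Scale by 14: the interval becomes (100.94742, 101.01742), which contains the integer 101.
So r = 101/14 works: it is a ratio of integers, and dividing 14·7.21053 < 101 < 14·7.21553 through by 14 gives 7.21053 < 101/14 < 7.21553.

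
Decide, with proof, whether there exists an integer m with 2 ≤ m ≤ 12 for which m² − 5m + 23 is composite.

The values for m = 2, 3, …, 12 are 17, 17, 19, 23, 29, 37, 47, 59, 73, 89, 107, and each of these is prime.
So no value in the range makes the expression composite.

No, no such integer m in that range exists.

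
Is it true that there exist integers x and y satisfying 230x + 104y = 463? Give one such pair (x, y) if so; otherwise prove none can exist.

gcd(230, 104) = 2, so every integer of the form 230x + 104y is a multiple of 2.
But 463 = 2·231 + 1, so 2 ∤ 463.
So the equation is unsolvable over ℤ.

No such integers exist.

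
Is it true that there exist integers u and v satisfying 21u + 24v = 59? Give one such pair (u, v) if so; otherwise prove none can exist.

No, no such integers exist.

Both 21 and 24 are divisible by gcd(21, 24) = 3, hence so is any combination 21u + 24v.
But 59 is not a multiple of 3 (it leaves remainder 2).
Hence no integers u, v satisfy the equation.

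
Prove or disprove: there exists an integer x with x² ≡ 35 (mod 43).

x = 11

Take x = 11. Then 11² = 121 = 2·43 + 35, so 11² ≡ 35 (mod 43).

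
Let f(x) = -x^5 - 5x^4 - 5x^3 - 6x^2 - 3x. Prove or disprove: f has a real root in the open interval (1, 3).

No.

f(1) = -20 and f(3) = -846, both negative, so a sign-change argument is unavailable; we show f keeps this sign on the whole interval.
Shift to the endpoint 1: with x = 1 + u (0 < u < 2), one computes f(1 + u) = -u^5 - 10u^4 - 35u^3 - 61u^2 - 55u - 20.
The nonzero coefficients here are all negative, so for u > 0 every term is negative (or zero), and the constant term -20 is strictly negative.
So f is strictly negative on (1, 3); no root exists in the interval.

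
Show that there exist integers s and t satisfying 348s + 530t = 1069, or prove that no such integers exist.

There are no such integers.

Both 348 and 530 are divisible by gcd(348, 530) = 2, hence so is any combination 348s + 530t.
But 1069 is not a multiple of 2 (it leaves remainder 1).
So the equation is unsolvable over ℤ.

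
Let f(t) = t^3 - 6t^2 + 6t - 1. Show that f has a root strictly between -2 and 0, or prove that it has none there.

No such root exists.

f(-2) = -45 and f(0) = -1, both negative, so a sign-change argument is unavailable; we show f keeps this sign on the whole interval.
Shift to the endpoint 0: with t = −u (0 < u < 2), one computes f(−u) = -u^3 - 6u^2 - 6u - 1.
All 4 nonzero coefficients of this polynomial in u are negative; hence for u > 0 the value is a sum of negative terms (the constant -1 among them).
So f is strictly negative on (-2, 0); no root exists in the interval.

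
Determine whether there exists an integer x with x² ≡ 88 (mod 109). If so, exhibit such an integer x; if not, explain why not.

Take x = 52. Then 52² = 2704 = 24·109 + 88, so 52² ≡ 88 (mod 109).

x = 52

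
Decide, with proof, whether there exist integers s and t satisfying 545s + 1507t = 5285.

545 and 1507 are coprime, so 545s + 1507t ranges over all of ℤ.
Dividing repeatedly: 1507 = 2·545 + 417, 545 = 1·417 + 128, 417 = 3·128 + 33, 128 = 3·33 + 29, 33 = 1·29 + 4, 29 = 7·4 + 1, 4 = 4·1 + 0.
Working back up the chain: 1 = 29 − 7·4 = 29 − 7·(33 − 1·29) = −7·33 + 8·29 = −7·33 + 8·(128 − 3·33) = 8·128 − 31·33 = 8·128 − 31·(417 − 3·128) = −31·417 + 101·128 = −31·417 + 101·(545 − 1·417) = 101·545 − 132·417 = 101·545 − 132·(1507 − 2·545) = −132·1507 + 365·545. So 545·365 + 1507·(-132) = 1.
Times 5285: 545·1929025 + 1507·(-697620) = 5285, so (1929025, -697620) solves it.
Subtracting 1280·1507 from s and adding 1280·545 to t gives the tidier solution (65, -20).
Check: 545·65 + 1507·(-20) = 35425 − 30140 = 5285. ✓

s = 65, t = -20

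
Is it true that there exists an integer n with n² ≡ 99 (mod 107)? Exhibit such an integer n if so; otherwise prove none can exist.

n = 62

Take n = 62. Then 62² = 3844 = 35·107 + 99, so 62² ≡ 99 (mod 107).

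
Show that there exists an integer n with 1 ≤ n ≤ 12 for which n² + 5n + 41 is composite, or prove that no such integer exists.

At n = 11: 11² + 5·11 + 41 = 217 = 7·31, which is composite.

n = 11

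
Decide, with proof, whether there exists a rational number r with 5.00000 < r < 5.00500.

Scale by 201: the interval becomes (1005.00000, 1006.00500), which contains the integer 1006.
Dividing back, 5.00000 < 1006/201 < 5.00500, and 1006/201 is rational.

r = 1006/201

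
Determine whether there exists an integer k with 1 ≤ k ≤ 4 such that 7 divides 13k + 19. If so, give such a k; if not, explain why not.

For k = 1, 2, 3, 4 the values of 13k + 19 modulo 7 are 4, 3, 2, 1 respectively.
None is 0, so 7 never divides 13k + 19 on this range.

No, no such integer k in that range exists.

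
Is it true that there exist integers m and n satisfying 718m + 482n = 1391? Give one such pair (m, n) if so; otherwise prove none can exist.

There are no such integers.

gcd(718, 482) = 2, so every integer of the form 718m + 482n is a multiple of 2.
But 1391 = 2·695 + 1, so 2 ∤ 1391.
Hence no integers m, n satisfy the equation.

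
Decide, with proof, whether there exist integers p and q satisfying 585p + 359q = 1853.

p = 229, q = -368

Since gcd(585, 359) = 1, every integer is an integer combination of 585 and 359.
Dividing repeatedly: 585 = 1·359 + 226, 359 = 1·226 + 133, 226 = 1·133 + 93, 133 = 1·93 + 40, 93 = 2·40 + 13, 40 = 3·13 + 1, 13 = 13·1 + 0.
Unwinding: 1 = 40 − 3·13 = 40 − 3·(93 − 2·40) = −3·93 + 7·40 = −3·93 + 7·(133 − 1·93) = 7·133 − 10·93 = 7·133 − 10·(226 − 1·133) = −10·226 + 17·133 = −10·226 + 17·(359 − 1·226) = 17·359 − 27·226 = 17·359 − 27·(585 − 1·359) = −27·585 + 44·359, i.e. 585·(-27) + 359·44 = 1.
Multiplying through by 1853: p = (-27)·1853 = -50031, q = 44·1853 = 81532 is a solution.
Adding 140·359 to p and subtracting 140·585 from q gives the tidier solution (229, -368).
Indeed 585·229 + 359·(-368) = 133965 − 132112 = 1853.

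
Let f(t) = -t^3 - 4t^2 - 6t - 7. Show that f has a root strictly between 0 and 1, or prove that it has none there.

Evaluate at the endpoints: f(0) = -7, f(1) = -18 — same sign (negative).
The derivative f'(t) = -3t^2 - 8t - 6 is a quadratic with discriminant (-8)² − 4·(-3)·(-6) = -8 < 0; it never vanishes, so it is always negative (sign of the leading coefficient).
So f is strictly decreasing; between 0 and 1 its values lie between f(0) = -7 and f(1) = -18, all negative. Therefore f has no root in (0, 1).

f has no root in that interval.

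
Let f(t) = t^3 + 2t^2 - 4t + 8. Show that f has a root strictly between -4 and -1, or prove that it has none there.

f(-4) = -8 and f(-1) = 13, which have opposite signs.
Since f is a polynomial it is continuous on [-4, -1].
By the Intermediate Value Theorem f must vanish at some point of (-4, -1).

Such a root exists.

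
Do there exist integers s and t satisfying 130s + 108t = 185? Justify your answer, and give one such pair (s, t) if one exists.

No, no such integers exist.

gcd(130, 108) = 2, so every integer of the form 130s + 108t is a multiple of 2.
However 185 leaves remainder 1 on division by 2.
So the equation is unsolvable over ℤ.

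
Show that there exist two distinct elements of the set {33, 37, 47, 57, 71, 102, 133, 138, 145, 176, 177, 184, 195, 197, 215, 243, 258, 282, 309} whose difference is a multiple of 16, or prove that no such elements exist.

33 mod 16 = 1 and 145 mod 16 = 1, so 145 − 33 = 112 = 7·16.

Yes: 33 and 145.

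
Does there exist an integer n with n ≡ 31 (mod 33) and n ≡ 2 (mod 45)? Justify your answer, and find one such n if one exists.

gcd(33, 45) = 3. If n ≡ 31 (mod 33) and n ≡ 2 (mod 45), then n ≡ 31 (mod 3) and n ≡ 2 (mod 3).
However 31 ≡ 1 and 2 ≡ 2 (mod 3), and 1 ≠ 2.
Hence the system has no solution.

There is no such integer.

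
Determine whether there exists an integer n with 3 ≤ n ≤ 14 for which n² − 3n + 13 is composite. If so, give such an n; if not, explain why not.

At n = 13: 13² − 3·13 + 13 = 143 = 11·13, which is composite.

n = 13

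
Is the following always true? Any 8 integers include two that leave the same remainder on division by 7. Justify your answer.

Each integer lies in one of the 7 residue classes modulo 7.
With 8 integers and only 7 classes, the pigeonhole principle forces two of them, say a and b, into the same class.
That is, a and b leave the same remainder on division by 7, as claimed.

Yes, this is always true.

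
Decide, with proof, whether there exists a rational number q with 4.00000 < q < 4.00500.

Scale by 201: the interval becomes (804.00000, 805.00500), which contains the integer 805.
Hence 805/201 is a rational number with 4.00000 < 805/201 < 4.00500.

q = 805/201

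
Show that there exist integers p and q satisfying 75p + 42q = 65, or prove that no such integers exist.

Any value of 75p + 42q is a multiple of gcd(75, 42) = 3.
But 65 = 3·21 + 2, so 3 ∤ 65.
So the equation is unsolvable over ℤ.

No such integers exist.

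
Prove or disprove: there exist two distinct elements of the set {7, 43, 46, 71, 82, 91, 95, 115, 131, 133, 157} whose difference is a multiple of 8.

The pair (7, 71) works.

Reduce each element mod 8: 7↦7, 43↦3, 46↦6, 71↦7, 82↦2, 91↦3, 95↦7, 115↦3, 131↦3, 133↦5, 157↦5. The residue 7 repeats (at 7 and 71), and 71 − 7 = 64 = 8·8.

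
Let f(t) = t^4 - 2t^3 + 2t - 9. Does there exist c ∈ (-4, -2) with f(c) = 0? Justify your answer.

The endpoint values f(-4) = 367 and f(-2) = 19 are both positive. Claim: f(t) > 0 for every t in (-4, -2).
Substitute t = -2 − u, where 0 < u < 2 on the interval. Expanding, f(-2 − u) = u^4 + 10u^3 + 36u^2 + 54u + 19.
All 5 nonzero coefficients of this polynomial in u are positive; hence for u > 0 the value is a sum of positive terms (the constant 19 among them).
Therefore f(t) > 0 throughout (-4, -2), and f has no zero there.

No.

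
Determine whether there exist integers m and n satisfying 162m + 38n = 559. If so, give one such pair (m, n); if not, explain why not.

There are no such integers.

Both 162 and 38 are divisible by gcd(162, 38) = 2, hence so is any combination 162m + 38n.
But 559 = 2·279 + 1, so 2 ∤ 559.
So the equation is unsolvable over ℤ.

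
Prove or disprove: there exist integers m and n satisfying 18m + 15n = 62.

There are no such integers.

gcd(18, 15) = 3, so every integer of the form 18m + 15n is a multiple of 3.
However 62 leaves remainder 2 on division by 3.
Therefore 18m + 15n = 62 has no solution in integers.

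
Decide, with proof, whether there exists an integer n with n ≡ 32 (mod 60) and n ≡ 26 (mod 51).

n = 332

The moduli are not coprime: gcd(60, 51) = 3. Compatibility requires 3 ∣ (26 − 32) = -6, which holds, so solutions exist.
Step through n = 32, 32 + 60, 32 + 2·60, …: the values 32, 92, 152, 212, 272, 332 reduce mod 51 to 32, 41, 50, 8, 17, 26. The value 332 hits 26.
Verify: 332 = 5·60 + 32 and 332 = 6·51 + 26. ✓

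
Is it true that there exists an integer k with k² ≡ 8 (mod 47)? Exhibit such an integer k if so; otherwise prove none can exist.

k = 14 works: 14² = 196, and 196 − 8 = 188 = 4·47.

k = 14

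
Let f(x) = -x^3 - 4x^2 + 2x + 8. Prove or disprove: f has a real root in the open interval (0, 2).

f(0) = 8 and f(2) = -12, which have opposite signs.
As a polynomial, f is continuous on every closed interval.
By the Intermediate Value Theorem, f takes the value 0 somewhere in the open interval.

Such a root exists.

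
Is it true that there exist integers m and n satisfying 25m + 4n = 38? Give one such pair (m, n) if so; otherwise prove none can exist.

Since gcd(25, 4) = 1, every integer is an integer combination of 25 and 4.
Run the Euclidean algorithm on 25 and 4: 25 = 6·4 + 1, 4 = 4·1 + 0.
Unwinding: 1 = 25 − 6·4, i.e. 25·1 + 4·(-6) = 1.
Multiplying through by 38: m = 1·38 = 38, n = (-6)·38 = -228 is a solution.
Subtracting 9·4 from m and adding 9·25 to n gives the tidier solution (2, -3).
Check: 25·2 + 4·(-3) = 50 − 12 = 38. ✓

m = 2, n = -3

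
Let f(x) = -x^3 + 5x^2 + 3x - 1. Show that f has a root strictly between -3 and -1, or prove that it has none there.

No such root exists.

f(-3) = 62 and f(-1) = 2, both positive, so a sign-change argument is unavailable; we show f keeps this sign on the whole interval.
Shift to the endpoint -1: with x = -1 − u (0 < u < 2), one computes f(-1 − u) = u^3 + 8u^2 + 10u + 2.
The nonzero coefficients here are all positive, so for u > 0 every term is positive (or zero), and the constant term 2 is strictly positive.
Therefore f(x) > 0 throughout (-3, -1), and f has no zero there.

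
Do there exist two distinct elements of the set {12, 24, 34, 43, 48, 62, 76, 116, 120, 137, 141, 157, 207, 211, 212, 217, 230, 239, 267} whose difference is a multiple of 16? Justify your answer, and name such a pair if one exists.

Yes: 12 and 76.

12 mod 16 = 12 and 76 mod 16 = 12, so 76 − 12 = 64 = 4·16.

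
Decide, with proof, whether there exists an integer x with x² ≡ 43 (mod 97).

x = 72

Take x = 72. Then 72² = 5184 = 53·97 + 43, so 72² ≡ 43 (mod 97).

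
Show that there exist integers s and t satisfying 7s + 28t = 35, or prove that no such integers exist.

s = 1, t = 1

Every value of 7s + 28t is a multiple of gcd(7, 28) = 7; since 7 ∣ 35, solutions exist.
Dividing through by 7 reduces the equation to 1s + 4t = 5.
The coefficient of s is 1, so setting t = 0 and s = 5 already solves it.
The general solution is s = 5 + 4k, t = 0 − 1k; taking k = -1 gives the smaller pair s = 1, t = 1.
Check: 7·1 + 28·1 = 7 + 28 = 35. ✓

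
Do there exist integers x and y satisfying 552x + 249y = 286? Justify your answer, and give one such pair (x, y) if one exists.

gcd(552, 249) = 3, so every integer of the form 552x + 249y is a multiple of 3.
But 286 = 3·95 + 1, so 3 ∤ 286.
So the equation is unsolvable over ℤ.

No, no such integers exist.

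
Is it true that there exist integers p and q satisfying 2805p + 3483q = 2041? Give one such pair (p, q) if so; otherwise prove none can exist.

There are no such integers.

gcd(2805, 3483) = 3, so every integer of the form 2805p + 3483q is a multiple of 3.
But 2041 is not a multiple of 3 (it leaves remainder 1).
Hence no integers p, q satisfy the equation.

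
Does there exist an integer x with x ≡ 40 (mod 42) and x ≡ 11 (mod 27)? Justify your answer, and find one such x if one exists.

There is no such integer.

gcd(42, 27) = 3. If x ≡ 40 (mod 42) and x ≡ 11 (mod 27), then x ≡ 40 (mod 3) and x ≡ 11 (mod 3).
However 40 ≡ 1 and 11 ≡ 2 (mod 3), and 1 ≠ 2.
Therefore no such x exists.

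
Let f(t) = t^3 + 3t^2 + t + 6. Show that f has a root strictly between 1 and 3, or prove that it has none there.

No.

The endpoint values f(1) = 11 and f(3) = 63 are both positive. Claim: f(t) > 0 for every t in (1, 3).
Shift to the endpoint 1: with t = 1 + u (0 < u < 2), one computes f(1 + u) = u^3 + 6u^2 + 10u + 11.
All 4 nonzero coefficients of this polynomial in u are positive; hence for u > 0 the value is a sum of positive terms (the constant 11 among them).
Therefore f(t) > 0 throughout (1, 3), and f has no zero there.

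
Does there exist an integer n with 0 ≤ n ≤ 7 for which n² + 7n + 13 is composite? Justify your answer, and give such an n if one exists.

At n = 7: 7² + 7·7 + 13 = 111 = 3·37, which is composite.

n = 7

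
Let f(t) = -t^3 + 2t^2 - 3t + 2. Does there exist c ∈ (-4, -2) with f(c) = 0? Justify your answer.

No.

Evaluate at the endpoints: f(-4) = 110, f(-2) = 24 — same sign (positive).
f'(t) = -3t^2 + 4t - 3 has discriminant 4² − 4·(-3)·(-3) = -20 < 0, so f' has no real roots and is negative for every real t.
Hence f is strictly decreasing on ℝ, and in particular on [-4, -2]. A strictly monotone function with same-sign endpoint values stays positive on the whole interval, so f has no zero in (-4, -2).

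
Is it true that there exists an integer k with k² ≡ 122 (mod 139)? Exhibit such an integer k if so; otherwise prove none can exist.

k = 119 works: 119² = 14161, and 14161 − 122 = 14039 = 101·139.

k = 119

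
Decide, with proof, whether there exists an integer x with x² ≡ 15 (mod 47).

Apply Euler's criterion with the prime 47: 15 is a quadratic residue iff 15^23 ≡ 1 (mod 47), and a non-residue iff it is ≡ −1.
Repeated squaring mod 47: 15^2 = 225 ≡ 37; 15^4 ≡ 37² = 1369 ≡ 6; 15^8 ≡ 6² = 36 ≡ 36; 15^16 ≡ 36² = 1296 ≡ 27.
Since 23 = 16 + 4 + 2 + 1, 15^23 ≡ 27 · 6 · 37 · 15; multiplying out mod 47: 27·6 = 162 ≡ 21, then 21·37 = 777 ≡ 25, then 25·15 = 375 ≡ 46. Thus 15^23 ≡ 46 ≡ −1 (mod 47).
The value −1 means 15 is a non-residue modulo 47, so x² ≡ 15 (mod 47) is impossible.

No such integer exists.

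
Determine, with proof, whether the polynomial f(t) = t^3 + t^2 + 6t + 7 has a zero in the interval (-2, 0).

Such a root exists.

f(-2) = -9 and f(0) = 7, which have opposite signs.
As a polynomial, f is continuous on every closed interval.
By the Intermediate Value Theorem, f takes the value 0 somewhere in the open interval.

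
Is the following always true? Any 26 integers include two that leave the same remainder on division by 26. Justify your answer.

No, the set {53, 54, 55, 56, 57, 58, 59, 60, 61, 62, 63, 64, 65, 66, 67, 68, 69, 70, 71, 72, 73, 74, 75, 76, 77, 78} is a counterexample.

Take the 26 consecutive integers 53, 54, …, 78: their residues mod 26 are all distinct because 26 ≤ 26.
Hence this collection has no pair with equal remainders mod 26, disproving the claim.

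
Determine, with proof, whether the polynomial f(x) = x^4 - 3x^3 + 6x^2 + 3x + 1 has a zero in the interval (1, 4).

The endpoint values f(1) = 8 and f(4) = 173 are both positive. Claim: f(x) > 0 for every x in (1, 4).
Shift to the endpoint 1: with x = 1 + u (0 < u < 3), one computes f(1 + u) = u^4 + u^3 + 3u^2 + 10u + 8.
All 5 nonzero coefficients of this polynomial in u are positive; hence for u > 0 the value is a sum of positive terms (the constant 8 among them).
So f is strictly positive on (1, 4); no root exists in the interval.

No such root exists.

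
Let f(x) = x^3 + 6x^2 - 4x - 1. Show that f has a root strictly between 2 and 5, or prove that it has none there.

No.

f(2) = 23 and f(5) = 254, both positive, so a sign-change argument is unavailable; we show f keeps this sign on the whole interval.
Shift to the endpoint 2: with x = 2 + u (0 < u < 3), one computes f(2 + u) = u^3 + 12u^2 + 32u + 23.
All 4 nonzero coefficients of this polynomial in u are positive; hence for u > 0 the value is a sum of positive terms (the constant 23 among them).
Therefore f(x) > 0 throughout (2, 5), and f has no zero there.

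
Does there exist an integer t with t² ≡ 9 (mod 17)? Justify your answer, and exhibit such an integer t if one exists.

t = 3

Take t = 3. Then 3² = 9, and since 0 ≤ 9 < 17 this is already reduced: 3² ≡ 9 (mod 17).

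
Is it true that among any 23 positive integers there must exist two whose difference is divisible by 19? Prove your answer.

Yes.

Partition the integers by their residue mod 19; there are 19 classes.
Placing 23 integers into 19 classes, some class receives at least two — say a and b.
Equal remainders mean a − b ≡ 0 (mod 19), so 19 divides their difference.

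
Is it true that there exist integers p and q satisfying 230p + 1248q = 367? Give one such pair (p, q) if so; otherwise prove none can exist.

There are no such integers.

Both 230 and 1248 are divisible by gcd(230, 1248) = 2, hence so is any combination 230p + 1248q.
But 367 is not a multiple of 2 (it leaves remainder 1).
Hence no integers p, q satisfy the equation.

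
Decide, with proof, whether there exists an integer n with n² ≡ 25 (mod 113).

n = 108

Take n = 108. Then 108² = 11664 = 103·113 + 25, so 108² ≡ 25 (mod 113).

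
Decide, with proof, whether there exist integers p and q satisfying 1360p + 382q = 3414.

Since gcd(1360, 382) = 2 and 3414 = 2·1707, Bézout's identity guarantees a solution.
Dividing through by 2 reduces the equation to 680p + 191q = 1707.
Euclidean algorithm: 680 = 3·191 + 107, 191 = 1·107 + 84, 107 = 1·84 + 23, 84 = 3·23 + 15, 23 = 1·15 + 8, 15 = 1·8 + 7, 8 = 1·7 + 1, 7 = 7·1 + 0.
Unwinding: 1 = 8 − 1·7 = 8 − (15 − 1·8) = −15 + 2·8 = −15 + 2·(23 − 1·15) = 2·23 − 3·15 = 2·23 − 3·(84 − 3·23) = −3·84 + 11·23 = −3·84 + 11·(107 − 1·84) = 11·107 − 14·84 = 11·107 − 14·(191 − 1·107) = −14·191 + 25·107 = −14·191 + 25·(680 − 3·191) = 25·680 − 89·191, i.e. 680·25 + 191·(-89) = 1.
Scaling by 1707 gives the particular solution (p, q) = (42675, -151923).
The general solution is p = 42675 + 191k, q = -151923 − 680k; taking k = -223 gives the smaller pair p = 82, q = -283.
Indeed 1360·82 + 382·(-283) = 111520 − 108106 = 3414.

p = 82, q = -283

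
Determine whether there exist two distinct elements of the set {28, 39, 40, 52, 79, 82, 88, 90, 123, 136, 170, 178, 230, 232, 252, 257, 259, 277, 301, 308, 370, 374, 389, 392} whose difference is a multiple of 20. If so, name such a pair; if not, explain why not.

Reduce each element mod 20: 28↦8, 39↦19, 40↦0, 52↦12, 79↦19, 82↦2, 88↦8, 90↦10, 123↦3, 136↦16, 170↦10, 178↦18, 230↦10, 232↦12, 252↦12, 257↦17, 259↦19, 277↦17, 301↦1, 308↦8, 370↦10, 374↦14, 389↦9, 392↦12. The residue 8 repeats (at 28 and 88), and 88 − 28 = 60 = 3·20.

The pair (28, 88) works.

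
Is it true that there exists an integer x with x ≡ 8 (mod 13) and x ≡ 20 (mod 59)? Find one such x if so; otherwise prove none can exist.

x = 138

Since 13 and 59 share no common factor, CRT says the pair of congruences has a solution (unique mod 767).
Any solution of the first congruence is x = 8 + 13t; substituting into the second, 13t ≡ 20 − 8 ≡ 12 (mod 59).
Note 13·50 = 650 ≡ 1 (mod 59) (as 650 − 1 = 11·59), so 13⁻¹ ≡ 50.
Multiplying by 50: t ≡ 50·12 = 600 ≡ 10 (mod 59).
Taking t = 10 gives x = 8 + 13·10 = 138.
Indeed 138 ≡ 8 (mod 13) and 138 ≡ 20 (mod 59).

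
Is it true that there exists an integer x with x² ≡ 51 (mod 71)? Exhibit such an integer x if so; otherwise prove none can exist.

There is no such integer.

71 is prime, so by Euler's criterion 51 is a square mod 71 iff 51^((71−1)/2) = 51^35 ≡ 1 (mod 71).
Squaring successively (mod 71): 51^2 = 2601 ≡ 45; 51^4 ≡ 45² = 2025 ≡ 37; 51^8 ≡ 37² = 1369 ≡ 20; 51^16 ≡ 20² = 400 ≡ 45; 51^32 ≡ 45² = 2025 ≡ 37.
Since 35 = 32 + 2 + 1, 51^35 ≡ 37 · 45 · 51; multiplying out mod 71: 37·45 = 1665 ≡ 32, then 32·51 = 1632 ≡ 70. Thus 51^35 ≡ 70 ≡ −1 (mod 71).
By Euler's criterion 51 is a quadratic non-residue mod 71: no x satisfies x² ≡ 51 (mod 71).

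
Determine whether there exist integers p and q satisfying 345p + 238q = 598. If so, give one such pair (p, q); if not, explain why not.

345 and 238 are coprime, so 345p + 238q ranges over all of ℤ.
Run the Euclidean algorithm on 345 and 238: 345 = 1·238 + 107, 238 = 2·107 + 24, 107 = 4·24 + 11, 24 = 2·11 + 2, 11 = 5·2 + 1, 2 = 2·1 + 0.
Back-substituting, 1 = 11 − 5·2 = 11 − 5·(24 − 2·11) = −5·24 + 11·11 = −5·24 + 11·(107 − 4·24) = 11·107 − 49·24 = 11·107 − 49·(238 − 2·107) = −49·238 + 109·107 = −49·238 + 109·(345 − 1·238) = 109·345 − 158·238; that is, 345·109 + 238·(-158) = 1.
Scaling by 598 gives the particular solution (p, q) = (65182, -94484).
Subtracting 273·238 from p and adding 273·345 to q gives the tidier solution (208, -299).
Indeed 345·208 + 238·(-299) = 71760 − 71162 = 598.

p = 208, q = -299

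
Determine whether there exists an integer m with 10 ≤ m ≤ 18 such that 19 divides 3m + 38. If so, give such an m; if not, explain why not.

No such integer m in that range exists.

For m = 10, 11, …, 18 the values of 3m + 38 modulo 19 are 11, 14, 17, 1, 4, 7, 10, 13, 16 respectively.
None is 0, so 19 never divides 3m + 38 on this range.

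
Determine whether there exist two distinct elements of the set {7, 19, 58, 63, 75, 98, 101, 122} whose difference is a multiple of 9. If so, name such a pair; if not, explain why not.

No such pair exists.

Two integers differ by a multiple of 9 exactly when they have the same residue mod 9. The residues are 7↦7, 19↦1, 58↦4, 63↦0, 75↦3, 98↦8, 101↦2, 122↦5.
All 8 residues are distinct, so no two elements differ by a multiple of 9.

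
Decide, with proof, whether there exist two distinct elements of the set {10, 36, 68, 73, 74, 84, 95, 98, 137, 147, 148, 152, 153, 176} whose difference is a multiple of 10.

36 mod 10 = 6 and 176 mod 10 = 6, so 176 − 36 = 140 = 14·10.

Yes: 36 and 176.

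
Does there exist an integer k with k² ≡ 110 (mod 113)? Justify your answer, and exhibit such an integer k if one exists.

No such integer exists.

Apply Euler's criterion with the prime 113: 110 is a quadratic residue iff 110^56 ≡ 1 (mod 113), and a non-residue iff it is ≡ −1.
Squaring successively (mod 113): 110^2 = 12100 ≡ 9; 110^4 ≡ 9² = 81 ≡ 81; 110^8 ≡ 81² = 6561 ≡ 7; 110^16 ≡ 7² = 49 ≡ 49; 110^32 ≡ 49² = 2401 ≡ 28.
Since 56 = 32 + 16 + 8, 110^56 ≡ 28 · 49 · 7; multiplying out mod 113: 28·49 = 1372 ≡ 16, then 16·7 = 112 ≡ 112. Thus 110^56 ≡ 112 ≡ −1 (mod 113).
The value −1 means 110 is a non-residue modulo 113, so k² ≡ 110 (mod 113) is impossible.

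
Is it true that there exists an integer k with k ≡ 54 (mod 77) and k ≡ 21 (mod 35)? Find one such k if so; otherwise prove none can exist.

There is no such integer.

Reduce both congruences modulo 7, which divides 77 and 35: they say k ≡ 54 (mod 7) and k ≡ 21 (mod 7).
But 54 mod 7 = 5 while 21 mod 7 = 0, a contradiction.
Hence the system has no solution.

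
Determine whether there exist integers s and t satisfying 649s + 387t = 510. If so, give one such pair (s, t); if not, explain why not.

649 and 387 are coprime, so 649s + 387t ranges over all of ℤ.
Run the Euclidean algorithm on 649 and 387: 649 = 1·387 + 262, 387 = 1·262 + 125, 262 = 2·125 + 12, 125 = 10·12 + 5, 12 = 2·5 + 2, 5 = 2·2 + 1, 2 = 2·1 + 0.
Back-substituting, 1 = 5 − 2·2 = 5 − 2·(12 − 2·5) = −2·12 + 5·5 = −2·12 + 5·(125 − 10·12) = 5·125 − 52·12 = 5·125 − 52·(262 − 2·125) = −52·262 + 109·125 = −52·262 + 109·(387 − 1·262) = 109·387 − 161·262 = 109·387 − 161·(649 − 1·387) = −161·649 + 270·387; that is, 649·(-161) + 387·270 = 1.
Times 510: 649·(-82110) + 387·137700 = 510, so (-82110, 137700) solves it.
Adding 213·387 to s and subtracting 213·649 from t gives the tidier solution (321, -537).
Check: 649·321 + 387·(-537) = 208329 − 207819 = 510. ✓

s = 321, t = -537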